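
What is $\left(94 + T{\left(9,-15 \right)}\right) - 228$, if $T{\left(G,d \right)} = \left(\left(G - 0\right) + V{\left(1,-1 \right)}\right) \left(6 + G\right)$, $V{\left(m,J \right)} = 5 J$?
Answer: $-74$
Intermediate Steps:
$T{\left(G,d \right)} = \left(-5 + G\right) \left(6 + G\right)$ ($T{\left(G,d \right)} = \left(\left(G - 0\right) + 5 \left(-1\right)\right) \left(6 + G\right) = \left(\left(G + 0\right) - 5\right) \left(6 + G\right) = \left(G - 5\right) \left(6 + G\right) = \left(-5 + G\right) \left(6 + G\right)$)
$\left(94 + T{\left(9,-15 \right)}\right) - 228 = \left(94 + \left(-30 + 9 + 9^{2}\right)\right) - 228 = \left(94 + \left(-30 + 9 + 81\right)\right) - 228 = \left(94 + 60\right) - 228 = 154 - 228 = -74$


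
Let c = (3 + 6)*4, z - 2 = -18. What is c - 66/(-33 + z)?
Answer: 1830/49 ≈ 37.347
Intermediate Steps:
z = -16 (z = 2 - 18 = -16)
c = 36 (c = 9*4 = 36)
c - 66/(-33 + z) = 36 - 66/(-33 - 16) = 36 - 66/(-49) = 36 - 66*(-1/49) = 36 + 66/49 = 1830/49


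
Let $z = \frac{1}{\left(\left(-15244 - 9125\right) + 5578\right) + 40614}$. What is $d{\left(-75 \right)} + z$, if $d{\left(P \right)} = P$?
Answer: $- \frac{1636724}{21823} \approx -75.0$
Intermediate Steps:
$z = \frac{1}{21823}$ ($z = \frac{1}{\left(-24369 + 5578\right) + 40614} = \frac{1}{-18791 + 40614} = \frac{1}{21823} \approx 4.5823 \cdot 10^{-5}$)
$d{\left(-75 \right)} + z = -75 + \frac{1}{21823} = - \frac{1636724}{21823}$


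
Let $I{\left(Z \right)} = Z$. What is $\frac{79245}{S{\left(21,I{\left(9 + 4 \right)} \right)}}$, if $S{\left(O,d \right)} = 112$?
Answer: $\frac{79245}{112} \approx 707.54$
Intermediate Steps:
$\frac{79245}{S{\left(21,I{\left(9 + 4 \right)} \right)}} = \frac{79245}{112}$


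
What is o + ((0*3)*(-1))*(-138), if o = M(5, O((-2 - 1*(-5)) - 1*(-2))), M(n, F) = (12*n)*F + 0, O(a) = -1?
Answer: -60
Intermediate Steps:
M(n, F) = 12*F*n (M(n, F) = 12*F*n + 0 = 12*F*n)
o = -60 (o = 12*(-1)*5 = -60)
o + ((0*3)*(-1))*(-138) = -60 + ((0*3)*(-1))*(-138) = -60 + (0*(-1))*(-138) = -60 + 0*(-138) = -60 + 0 = -60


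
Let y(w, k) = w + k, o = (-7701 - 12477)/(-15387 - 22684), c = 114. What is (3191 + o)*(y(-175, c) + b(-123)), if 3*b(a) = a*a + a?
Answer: 600354915399/38071 ≈ 1.5769e+7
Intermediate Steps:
b(a) = a/3 + a**2/3 (b(a) = (a*a + a)/3 = (a**2 + a)/3 = (a + a**2)/3 = a/3 + a**2/3)
o = 20178/38071 (o = -20178/(-38071) = -20178*(-1/38071) = 20178/38071 ≈ 0.53001)
y(w, k) = k + w
(3191 + o)*(y(-175, c) + b(-123)) = (3191 + 20178/38071)*((114 - 175) + (1/3)*(-123)*(1 - 123)) = 121504739*(-61 + (1/3)*(-123)*(-122))/38071 = 121504739*(-61 + 5002)/38071 = (121504739/38071)*4941 = 600354915399/38071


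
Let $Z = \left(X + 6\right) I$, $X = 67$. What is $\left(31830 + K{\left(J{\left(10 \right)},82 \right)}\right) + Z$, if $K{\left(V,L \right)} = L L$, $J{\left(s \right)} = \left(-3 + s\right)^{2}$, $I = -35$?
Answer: $35999$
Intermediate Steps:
$Z = -2555$ ($Z = \left(67 + 6\right) \left(-35\right) = 73 \left(-35\right) = -2555$)
$K{\left(V,L \right)} = L^{2}$
$\left(31830 + K{\left(J{\left(10 \right)},82 \right)}\right) + Z = \left(31830 + 82^{2}\right) - 2555 = \left(31830 + 6724\right) - 2555 = 38554 - 2555 = 35999$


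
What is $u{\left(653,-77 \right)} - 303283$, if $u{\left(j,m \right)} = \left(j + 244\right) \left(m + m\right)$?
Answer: $-441421$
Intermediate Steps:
$u{\left(j,m \right)} = 2 m \left(244 + j\right)$ ($u{\left(j,m \right)} = \left(244 + j\right) 2 m = 2 m \left(244 + j\right)$)
$u{\left(653,-77 \right)} - 303283 = 2 \left(-77\right) \left(244 + 653\right) - 303283 = 2 \left(-77\right) 897 - 303283 = -138138 - 303283 = -441421$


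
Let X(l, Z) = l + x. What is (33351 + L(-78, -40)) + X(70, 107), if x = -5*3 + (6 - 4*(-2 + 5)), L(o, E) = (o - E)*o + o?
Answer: 36286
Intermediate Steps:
L(o, E) = o + o*(o - E) (L(o, E) = o*(o - E) + o = o + o*(o - E))
x = -21 (x = -15 + (6 - 4*3) = -15 + (6 - 1*12) = -15 + (6 - 12) = -15 - 6 = -21)
X(l, Z) = -21 + l (X(l, Z) = l - 21 = -21 + l)
(33351 + L(-78, -40)) + X(70, 107) = (33351 - 78*(1 - 78 - 1*(-40))) + (-21 + 70) = (33351 - 78*(1 - 78 + 40)) + 49 = (33351 - 78*(-37)) + 49 = (33351 + 2886) + 49 = 36237 + 49 = 36286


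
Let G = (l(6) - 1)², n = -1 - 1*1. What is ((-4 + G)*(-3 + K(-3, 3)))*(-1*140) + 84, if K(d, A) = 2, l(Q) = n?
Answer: 784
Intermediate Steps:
n = -2 (n = -1 - 1 = -2)
l(Q) = -2
G = 9 (G = (-2 - 1)² = (-3)² = 9)
((-4 + G)*(-3 + K(-3, 3)))*(-1*140) + 84 = ((-4 + 9)*(-3 + 2))*(-1*140) + 84 = (5*(-1))*(-140) + 84 = -5*(-140) + 84 = 700 + 84 = 784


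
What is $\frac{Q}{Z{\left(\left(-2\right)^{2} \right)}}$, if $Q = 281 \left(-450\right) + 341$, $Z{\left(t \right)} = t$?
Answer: $- \frac{126109}{4} \approx -31527.0$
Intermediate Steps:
$Q = -126109$ ($Q = -126450 + 341 = -126109$)
$\frac{Q}{Z{\left(\left(-2\right)^{2} \right)}} = - \frac{126109}{\left(-2\right)^{2}} = - \frac{126109}{4}$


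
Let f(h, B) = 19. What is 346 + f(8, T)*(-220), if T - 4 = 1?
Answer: -3834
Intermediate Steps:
T = 5 (T = 4 + 1 = 5)
346 + f(8, T)*(-220) = 346 + 19*(-220) = 346 - 4180 = -3834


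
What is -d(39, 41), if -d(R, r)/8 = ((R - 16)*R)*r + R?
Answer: 294528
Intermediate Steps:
d(R, r) = -8*R - 8*R*r*(-16 + R) (d(R, r) = -8*(((R - 16)*R)*r + R) = -8*(((-16 + R)*R)*r + R) = -8*((R*(-16 + R))*r + R) = -8*(R*r*(-16 + R) + R) = -8*(R + R*r*(-16 + R)) = -8*R - 8*R*r*(-16 + R))
-d(39, 41) = -8*39*(-1 + 16*41 - 1*39*41) = -8*39*(-1 + 656 - 1599) = -8*39*(-944) = -1*(-294528) = 294528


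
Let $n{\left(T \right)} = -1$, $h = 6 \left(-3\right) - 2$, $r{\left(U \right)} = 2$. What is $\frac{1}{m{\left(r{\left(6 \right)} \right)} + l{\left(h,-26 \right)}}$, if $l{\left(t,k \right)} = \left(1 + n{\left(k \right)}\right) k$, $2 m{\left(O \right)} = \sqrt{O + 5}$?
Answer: $\frac{2 \sqrt{7}}{7} \approx 0.75593$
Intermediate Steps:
$m{\left(O \right)} = \frac{\sqrt{5 + O}}{2}$ ($m{\left(O \right)} = \frac{\sqrt{O + 5}}{2} = \frac{\sqrt{5 + O}}{2}$)
$h = -20$ ($h = -18 - 2 = -20$)
$l{\left(t,k \right)} = 0$ ($l{\left(t,k \right)} = \left(1 - 1\right) k = 0 k = 0$)
$\frac{1}{m{\left(r{\left(6 \right)} \right)} + l{\left(h,-26 \right)}} = \frac{1}{\frac{\sqrt{5 + 2}}{2} + 0} = \frac{1}{\frac{\sqrt{7}}{2} + 0} = \frac{1}{\frac{1}{2} \sqrt{7}} = \frac{2 \sqrt{7}}{7}$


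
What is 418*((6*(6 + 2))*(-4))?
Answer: -80256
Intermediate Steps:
418*((6*(6 + 2))*(-4)) = 418*((6*8)*(-4)) = 418*(48*(-4)) = 418*(-192) = -80256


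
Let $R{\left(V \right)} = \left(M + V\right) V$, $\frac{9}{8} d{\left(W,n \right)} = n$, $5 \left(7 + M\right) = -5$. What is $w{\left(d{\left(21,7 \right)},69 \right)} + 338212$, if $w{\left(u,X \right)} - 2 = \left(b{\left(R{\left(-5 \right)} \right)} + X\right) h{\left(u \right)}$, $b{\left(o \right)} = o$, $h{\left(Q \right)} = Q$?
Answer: $\frac{3051430}{9} \approx 3.3905 \cdot 10^{5}$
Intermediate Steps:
$M = -8$ ($M = -7 + \frac{1}{5} \left(-5\right) = -7 - 1 = -8$)
$d{\left(W,n \right)} = \frac{8 n}{9}$
$R{\left(V \right)} = V \left(-8 + V\right)$ ($R{\left(V \right)} = \left(-8 + V\right) V = V \left(-8 + V\right)$)
$w{\left(u,X \right)} = 2 + u \left(65 + X\right)$ ($w{\left(u,X \right)} = 2 + \left(- 5 \left(-8 - 5\right) + X\right) u = 2 + \left(\left(-5\right) \left(-13\right) + X\right) u = 2 + \left(65 + X\right) u = 2 + u \left(65 + X\right)$)
$w{\left(d{\left(21,7 \right)},69 \right)} + 338212 = \left(2 + 65 \cdot \frac{8}{9} \cdot 7 + 69 \cdot \frac{8}{9} \cdot 7\right) + 338212 = \left(2 + 65 \cdot \frac{56}{9} + 69 \cdot \frac{56}{9}\right) + 338212 = \left(2 + \frac{3640}{9} + \frac{1288}{3}\right) + 338212 = \frac{7522}{9} + 338212 = \frac{3051430}{9}$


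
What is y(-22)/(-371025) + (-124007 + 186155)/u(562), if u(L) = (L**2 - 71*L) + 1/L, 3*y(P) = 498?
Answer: 287402495426/1278629694225 ≈ 0.22477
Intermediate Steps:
y(P) = 166 (y(P) = (1/3)*498 = 166)
u(L) = 1/L + L**2 - 71*L
y(-22)/(-371025) + (-124007 + 186155)/u(562) = 166/(-371025) + (-124007 + 186155)/(((1 + 562**2*(-71 + 562))/562)) = 166*(-1/371025) + 62148/(((1 + 315844*491)/562)) = -166/371025 + 62148/(((1 + 155079404)/562)) = -166/371025 + 62148/(((1/562)*155079405)) = -166/371025 + 62148/(155079405/562) = -166/371025 + 62148*(562/155079405) = -166/371025 + 11642392/51693135 = 287402495426/1278629694225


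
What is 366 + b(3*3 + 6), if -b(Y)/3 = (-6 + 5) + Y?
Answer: 324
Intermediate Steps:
b(Y) = 3 - 3*Y (b(Y) = -3*((-6 + 5) + Y) = -3*(-1 + Y) = 3 - 3*Y)
366 + b(3*3 + 6) = 366 + (3 - 3*(3*3 + 6)) = 366 + (3 - 3*(9 + 6)) = 366 + (3 - 3*15) = 366 + (3 - 45) = 366 - 42 = 324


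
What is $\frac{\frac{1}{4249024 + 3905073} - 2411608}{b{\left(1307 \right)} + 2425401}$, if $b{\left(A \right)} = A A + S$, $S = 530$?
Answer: $- \frac{1310965703865}{2247366982364} \approx -0.58333$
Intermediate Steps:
$b{\left(A \right)} = 530 + A^{2}$ ($b{\left(A \right)} = A A + 530 = A^{2} + 530 = 530 + A^{2}$)
$\frac{\frac{1}{4249024 + 3905073} - 2411608}{b{\left(1307 \right)} + 2425401} = \frac{\frac{1}{4249024 + 3905073} - 2411608}{\left(530 + 1307^{2}\right) + 2425401} = \frac{\frac{1}{8154097} - 2411608}{\left(530 + 1708249\right) + 2425401} = \frac{\frac{1}{8154097} - 2411608}{1708779 + 2425401} = - \frac{19664485557975}{8154097 \cdot 4134180} = \left(- \frac{19664485557975}{8154097}\right) \frac{1}{4134180} = - \frac{1310965703865}{2247366982364}$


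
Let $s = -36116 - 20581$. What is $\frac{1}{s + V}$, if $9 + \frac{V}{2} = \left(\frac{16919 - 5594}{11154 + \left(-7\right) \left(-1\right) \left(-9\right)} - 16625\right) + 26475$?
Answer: $- \frac{3697}{136836905} \approx -2.7018 \cdot 10^{-5}$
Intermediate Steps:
$s = -56697$
$V = \frac{72771904}{3697}$ ($V = -18 + 2 \left(\left(\frac{16919 - 5594}{11154 + \left(-7\right) \left(-1\right) \left(-9\right)} - 16625\right) + 26475\right) = -18 + 2 \left(\left(\frac{11325}{11154 + 7 \left(-9\right)} - 16625\right) + 26475\right) = -18 + 2 \left(\left(\frac{11325}{11154 - 63} - 16625\right) + 26475\right) = -18 + 2 \left(\left(\frac{11325}{11091} - 16625\right) + 26475\right) = -18 + 2 \left(\left(11325 \cdot \frac{1}{11091} - 16625\right) + 26475\right) = -18 + 2 \left(\left(\frac{3775}{3697} - 16625\right) + 26475\right) = -18 + 2 \left(- \frac{61458850}{3697} + 26475\right) = -18 + 2 \cdot \frac{36419225}{3697} = -18 + \frac{72838450}{3697} = \frac{72771904}{3697} \approx 19684.0$)
$\frac{1}{s + V} = \frac{1}{-56697 + \frac{72771904}{3697}} = \frac{1}{- \frac{136836905}{3697}} = - \frac{3697}{136836905}$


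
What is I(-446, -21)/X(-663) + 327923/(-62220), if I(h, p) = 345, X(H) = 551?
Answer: -159219673/34283220 ≈ -4.6442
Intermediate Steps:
I(-446, -21)/X(-663) + 327923/(-62220) = 345/551 + 327923/(-62220) = 345*(1/551) + 327923*(-1/62220) = 345/551 - 327923/62220 = -159219673/34283220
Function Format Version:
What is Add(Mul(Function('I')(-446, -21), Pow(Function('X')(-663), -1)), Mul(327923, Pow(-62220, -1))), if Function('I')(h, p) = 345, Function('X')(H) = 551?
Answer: Rational(-159219673, 34283220) ≈ -4.6442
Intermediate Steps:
Add(Mul(Function('I')(-446, -21), Pow(Function('X')(-663), -1)), Mul(327923, Pow(-62220, -1))) = Add(Mul(345, Pow(551, -1)), Mul(327923, Pow(-62220, -1))) = Add(Mul(345, Rational(1, 551)), Mul(327923, Rational(-1, 62220))) = Add(Rational(345, 551), Rational(-327923, 62220)) = Rational(-159219673, 34283220)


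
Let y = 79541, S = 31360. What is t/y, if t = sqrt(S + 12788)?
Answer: 2*sqrt(11037)/79541 ≈ 0.0026416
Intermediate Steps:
t = 2*sqrt(11037) (t = sqrt(31360 + 12788) = sqrt(44148) = 2*sqrt(11037) ≈ 210.11)
t/y = (2*sqrt(11037))/79541 = (2*sqrt(11037))*(1/79541) = 2*sqrt(11037)/79541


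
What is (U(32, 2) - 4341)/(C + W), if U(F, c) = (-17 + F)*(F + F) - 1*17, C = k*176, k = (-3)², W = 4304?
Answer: -1699/2944 ≈ -0.57711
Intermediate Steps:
k = 9
C = 1584 (C = 9*176 = 1584)
U(F, c) = -17 + 2*F*(-17 + F) (U(F, c) = (-17 + F)*(2*F) - 17 = 2*F*(-17 + F) - 17 = -17 + 2*F*(-17 + F))
(U(32, 2) - 4341)/(C + W) = ((-17 - 34*32 + 2*32²) - 4341)/(1584 + 4304) = ((-17 - 1088 + 2*1024) - 4341)/5888 = ((-17 - 1088 + 2048) - 4341)*(1/5888) = (943 - 4341)*(1/5888) = -3398*1/5888 = -1699/2944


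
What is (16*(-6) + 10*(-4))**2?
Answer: 18496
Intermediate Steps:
(16*(-6) + 10*(-4))**2 = (-96 - 40)**2 = (-136)**2 = 18496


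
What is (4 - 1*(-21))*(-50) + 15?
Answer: -1235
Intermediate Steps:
(4 - 1*(-21))*(-50) + 15 = (4 + 21)*(-50) + 15 = 25*(-50) + 15 = -1250 + 15 = -1235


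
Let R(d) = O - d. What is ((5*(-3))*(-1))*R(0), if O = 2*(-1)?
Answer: -30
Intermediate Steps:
O = -2
R(d) = -2 - d
((5*(-3))*(-1))*R(0) = ((5*(-3))*(-1))*(-2 - 1*0) = (-15*(-1))*(-2 + 0) = 15*(-2) = -30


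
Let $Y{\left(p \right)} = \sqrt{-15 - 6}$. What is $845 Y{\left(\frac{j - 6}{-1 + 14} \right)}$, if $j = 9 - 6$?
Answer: $845 i \sqrt{21} \approx 3872.3 i$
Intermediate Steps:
$j = 3$
$Y{\left(p \right)} = i \sqrt{21}$ ($Y{\left(p \right)} = \sqrt{-21} = i \sqrt{21}$)
$845 Y{\left(\frac{j - 6}{-1 + 14} \right)} = 845 i \sqrt{21}$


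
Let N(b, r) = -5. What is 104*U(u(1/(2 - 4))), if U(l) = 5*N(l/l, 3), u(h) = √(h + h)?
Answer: -2600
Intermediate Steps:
u(h) = √2*√h (u(h) = √(2*h) = √2*√h)
U(l) = -25 (U(l) = 5*(-5) = -25)
104*U(u(1/(2 - 4))) = 104*(-25) = -2600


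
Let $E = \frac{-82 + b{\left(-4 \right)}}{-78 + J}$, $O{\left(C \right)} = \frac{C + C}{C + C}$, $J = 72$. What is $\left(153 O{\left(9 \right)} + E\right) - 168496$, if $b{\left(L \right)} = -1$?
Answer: $- \frac{1009975}{6} \approx -1.6833 \cdot 10^{5}$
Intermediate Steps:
$O{\left(C \right)} = 1$ ($O{\left(C \right)} = \frac{2 C}{2 C} = 2 C \frac{1}{2 C} = 1$)
$E = \frac{83}{6}$ ($E = \frac{-82 - 1}{-78 + 72} = - \frac{83}{-6} = \left(-83\right) \left(- \frac{1}{6}\right) = \frac{83}{6} \approx 13.833$)
$\left(153 O{\left(9 \right)} + E\right) - 168496 = \left(153 \cdot 1 + \frac{83}{6}\right) - 168496 = \left(153 + \frac{83}{6}\right) - 168496 = \frac{1001}{6} - 168496 = - \frac{1009975}{6}$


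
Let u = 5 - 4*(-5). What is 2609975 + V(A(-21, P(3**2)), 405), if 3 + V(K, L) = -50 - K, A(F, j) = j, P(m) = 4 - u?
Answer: 2609943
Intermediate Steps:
u = 25 (u = 5 + 20 = 25)
P(m) = -21 (P(m) = 4 - 1*25 = 4 - 25 = -21)
V(K, L) = -53 - K (V(K, L) = -3 + (-50 - K) = -53 - K)
2609975 + V(A(-21, P(3**2)), 405) = 2609975 + (-53 - 1*(-21)) = 2609975 + (-53 + 21) = 2609975 - 32 = 2609943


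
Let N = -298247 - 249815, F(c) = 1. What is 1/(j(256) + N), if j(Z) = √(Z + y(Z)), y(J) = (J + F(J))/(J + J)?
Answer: -280607744/153790441260799 - 16*√262658/153790441260799 ≈ -1.8247e-6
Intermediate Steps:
N = -548062
y(J) = (1 + J)/(2*J) (y(J) = (J + 1)/(J + J) = (1 + J)/((2*J)) = (1 + J)*(1/(2*J)) = (1 + J)/(2*J))
j(Z) = √(Z + (1 + Z)/(2*Z))
1/(j(256) + N) = 1/(√(2 + 2/256 + 4*256)/2 - 548062) = 1/(√(2 + 2*(1/256) + 1024)/2 - 548062) = 1/(√(2 + 1/128 + 1024)/2 - 548062) = 1/(√(131329/128)/2 - 548062) = 1/((√262658/16)/2 - 548062) = 1/(√262658/32 - 548062) = 1/(-548062 + √262658/32)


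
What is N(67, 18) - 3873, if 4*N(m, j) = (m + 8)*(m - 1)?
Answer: -5271/2 ≈ -2635.5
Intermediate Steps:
N(m, j) = (-1 + m)*(8 + m)/4 (N(m, j) = ((m + 8)*(m - 1))/4 = ((8 + m)*(-1 + m))/4 = ((-1 + m)*(8 + m))/4 = (-1 + m)*(8 + m)/4)
N(67, 18) - 3873 = (-2 + (¼)*67² + (7/4)*67) - 3873 = (-2 + (¼)*4489 + 469/4) - 3873 = (-2 + 4489/4 + 469/4) - 3873 = 2475/2 - 3873 = -5271/2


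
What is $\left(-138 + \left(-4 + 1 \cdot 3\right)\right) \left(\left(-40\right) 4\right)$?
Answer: $22240$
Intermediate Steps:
$\left(-138 + \left(-4 + 1 \cdot 3\right)\right) \left(\left(-40\right) 4\right) = \left(-138 + \left(-4 + 3\right)\right) \left(-160\right) = \left(-138 - 1\right) \left(-160\right) = \left(-139\right) \left(-160\right) = 22240$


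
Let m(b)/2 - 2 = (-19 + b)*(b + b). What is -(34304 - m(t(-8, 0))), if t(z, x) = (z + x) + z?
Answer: -32060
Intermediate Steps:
t(z, x) = x + 2*z (t(z, x) = (x + z) + z = x + 2*z)
m(b) = 4 + 4*b*(-19 + b) (m(b) = 4 + 2*((-19 + b)*(b + b)) = 4 + 2*((-19 + b)*(2*b)) = 4 + 2*(2*b*(-19 + b)) = 4 + 4*b*(-19 + b))
-(34304 - m(t(-8, 0))) = -(34304 - (4 - 76*(0 + 2*(-8)) + 4*(0 + 2*(-8))²)) = -(34304 - (4 - 76*(0 - 16) + 4*(0 - 16)²)) = -(34304 - (4 - 76*(-16) + 4*(-16)²)) = -(34304 - (4 + 1216 + 4*256)) = -(34304 - (4 + 1216 + 1024)) = -(34304 - 1*2244) = -(34304 - 2244) = -1*32060 = -32060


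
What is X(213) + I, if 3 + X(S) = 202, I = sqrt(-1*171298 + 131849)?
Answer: 199 + I*sqrt(39449) ≈ 199.0 + 198.62*I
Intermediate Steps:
I = I*sqrt(39449) (I = sqrt(-171298 + 131849) = sqrt(-39449) = I*sqrt(39449) ≈ 198.62*I)
X(S) = 199 (X(S) = -3 + 202 = 199)
X(213) + I = 199 + I*sqrt(39449)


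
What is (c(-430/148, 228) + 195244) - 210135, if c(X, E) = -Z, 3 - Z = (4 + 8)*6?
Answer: -14822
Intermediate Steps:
Z = -69 (Z = 3 - (4 + 8)*6 = 3 - 12*6 = 3 - 1*72 = 3 - 72 = -69)
c(X, E) = 69 (c(X, E) = -1*(-69) = 69)
(c(-430/148, 228) + 195244) - 210135 = (69 + 195244) - 210135 = 195313 - 210135 = -14822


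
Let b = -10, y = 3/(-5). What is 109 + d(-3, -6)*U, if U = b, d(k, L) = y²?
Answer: 527/5 ≈ 105.40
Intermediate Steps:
y = -⅗ (y = 3*(-⅕) = -⅗ ≈ -0.60000)
d(k, L) = 9/25 (d(k, L) = (-⅗)² = 9/25)
U = -10
109 + d(-3, -6)*U = 109 + (9/25)*(-10) = 109 - 18/5 = 527/5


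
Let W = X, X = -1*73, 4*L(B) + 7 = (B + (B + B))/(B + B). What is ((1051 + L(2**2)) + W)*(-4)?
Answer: -7813/2 ≈ -3906.5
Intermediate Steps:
L(B) = -11/8 (L(B) = -7/4 + ((B + (B + B))/(B + B))/4 = -7/4 + ((B + 2*B)/((2*B)))/4 = -7/4 + ((3*B)*(1/(2*B)))/4 = -7/4 + (1/4)*(3/2) = -7/4 + 3/8 = -11/8)
X = -73
W = -73
((1051 + L(2**2)) + W)*(-4) = ((1051 - 11/8) - 73)*(-4) = (8397/8 - 73)*(-4) = (7813/8)*(-4) = -7813/2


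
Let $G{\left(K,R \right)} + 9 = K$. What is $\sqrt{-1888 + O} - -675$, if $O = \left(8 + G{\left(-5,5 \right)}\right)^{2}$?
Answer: $675 + 2 i \sqrt{463} \approx 675.0 + 43.035 i$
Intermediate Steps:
$G{\left(K,R \right)} = -9 + K$
$O = 36$ ($O = \left(8 - 14\right)^{2} = \left(-6\right)^{2} = 36$)
$\sqrt{-1888 + O} - -675 = \sqrt{-1888 + 36} - -675 = \sqrt{-1852} + 675 = 2 i \sqrt{463} + 675 = 675 + 2 i \sqrt{463}$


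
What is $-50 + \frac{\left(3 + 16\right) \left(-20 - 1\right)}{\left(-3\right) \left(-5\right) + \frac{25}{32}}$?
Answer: $- \frac{38018}{505} \approx -75.283$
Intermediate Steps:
$-50 + \frac{\left(3 + 16\right) \left(-20 - 1\right)}{\left(-3\right) \left(-5\right) + \frac{25}{32}} = -50 + \frac{19 \left(-21\right)}{15 + 25 \cdot \frac{1}{32}} = -50 - \frac{399}{15 + \frac{25}{32}} = -50 - \frac{399}{\frac{505}{32}} = -50 - \frac{12768}{505} = - \frac{38018}{505}$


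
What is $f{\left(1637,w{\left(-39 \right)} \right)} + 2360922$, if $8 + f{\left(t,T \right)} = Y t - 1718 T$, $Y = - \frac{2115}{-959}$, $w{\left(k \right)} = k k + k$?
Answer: $- \frac{174108103}{959} \approx -1.8155 \cdot 10^{5}$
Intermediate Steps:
$w{\left(k \right)} = k + k^{2}$ ($w{\left(k \right)} = k^{2} + k = k + k^{2}$)
$Y = \frac{2115}{959}$ ($Y = \left(-2115\right) \left(- \frac{1}{959}\right) = \frac{2115}{959} \approx 2.2054$)
$f{\left(t,T \right)} = -8 - 1718 T + \frac{2115 t}{959}$ ($f{\left(t,T \right)} = -8 - \left(1718 T - \frac{2115 t}{959}\right) = -8 - 1718 T + \frac{2115 t}{959}$)
$f{\left(1637,w{\left(-39 \right)} \right)} + 2360922 = \left(-8 - 1718 \left(- 39 \left(1 - 39\right)\right) + \frac{2115}{959} \cdot 1637\right) + 2360922 = \left(-8 - 1718 \left(\left(-39\right) \left(-38\right)\right) + \frac{3462255}{959}\right) + 2360922 = \left(-8 - 2546076 + \frac{3462255}{959}\right) + 2360922 = - \frac{2438232301}{959} + 2360922 = - \frac{174108103}{959}$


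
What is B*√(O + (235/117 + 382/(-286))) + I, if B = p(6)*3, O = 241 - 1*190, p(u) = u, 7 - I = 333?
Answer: -326 + 6*√9509929/143 ≈ -196.61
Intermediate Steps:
I = -326 (I = 7 - 1*333 = 7 - 333 = -326)
O = 51 (O = 241 - 190 = 51)
B = 18 (B = 6*3 = 18)
B*√(O + (235/117 + 382/(-286))) + I = 18*√(51 + (235/117 + 382/(-286))) - 326 = 18*√(51 + (235*(1/117) + 382*(-1/286))) - 326 = 18*√(51 + (235/117 - 191/143)) - 326 = 18*√(51 + 866/1287) - 326 = 18*√(66503/1287) - 326 = 18*(√9509929/429) - 326 = 6*√9509929/143 - 326 = -326 + 6*√9509929/143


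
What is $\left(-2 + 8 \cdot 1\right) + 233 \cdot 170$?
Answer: $39616$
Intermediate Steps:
$\left(-2 + 8 \cdot 1\right) + 233 \cdot 170 = \left(-2 + 8\right) + 39610 = 6 + 39610 = 39616$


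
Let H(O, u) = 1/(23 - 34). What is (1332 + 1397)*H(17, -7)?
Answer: -2729/11 ≈ -248.09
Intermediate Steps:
H(O, u) = -1/11 (H(O, u) = 1/(-11) = -1/11)
(1332 + 1397)*H(17, -7) = (1332 + 1397)*(-1/11) = 2729*(-1/11) = -2729/11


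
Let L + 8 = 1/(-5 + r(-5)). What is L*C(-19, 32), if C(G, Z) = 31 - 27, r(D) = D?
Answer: -162/5 ≈ -32.400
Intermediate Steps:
C(G, Z) = 4
L = -81/10 (L = -8 + 1/(-5 - 5) = -8 + 1/(-10) = -8 - ⅒ = -81/10 ≈ -8.1000)
L*C(-19, 32) = -81/10*4 = -162/5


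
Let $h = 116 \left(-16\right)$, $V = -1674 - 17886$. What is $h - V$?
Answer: $17704$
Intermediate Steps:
$V = -19560$
$h = -1856$
$h - V = -1856 - -19560 = -1856 + 19560 = 17704$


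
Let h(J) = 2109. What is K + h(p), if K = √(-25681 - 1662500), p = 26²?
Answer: 2109 + I*√1688181 ≈ 2109.0 + 1299.3*I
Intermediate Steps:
p = 676
K = I*√1688181 (K = √(-1688181) = I*√1688181 ≈ 1299.3*I)
K + h(p) = I*√1688181 + 2109 = 2109 + I*√1688181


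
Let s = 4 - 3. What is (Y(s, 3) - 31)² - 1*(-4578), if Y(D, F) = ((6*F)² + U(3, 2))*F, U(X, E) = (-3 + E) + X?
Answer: 901387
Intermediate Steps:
s = 1
U(X, E) = -3 + E + X
Y(D, F) = F*(2 + 36*F²) (Y(D, F) = ((6*F)² + (-3 + 2 + 3))*F = (36*F² + 2)*F = (2 + 36*F²)*F = F*(2 + 36*F²))
(Y(s, 3) - 31)² - 1*(-4578) = ((2*3 + 36*3³) - 31)² - 1*(-4578) = ((6 + 36*27) - 31)² + 4578 = ((6 + 972) - 31)² + 4578 = (978 - 31)² + 4578 = 947² + 4578 = 896809 + 4578 = 901387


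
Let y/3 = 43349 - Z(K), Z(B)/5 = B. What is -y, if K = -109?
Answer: -131682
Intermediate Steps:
Z(B) = 5*B
y = 131682 (y = 3*(43349 - 5*(-109)) = 3*(43349 - 1*(-545)) = 3*(43349 + 545) = 3*43894 = 131682)
-y = -1*131682 = -131682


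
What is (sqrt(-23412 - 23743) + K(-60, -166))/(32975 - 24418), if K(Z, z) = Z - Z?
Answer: I*sqrt(47155)/8557 ≈ 0.025377*I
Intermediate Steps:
K(Z, z) = 0
(sqrt(-23412 - 23743) + K(-60, -166))/(32975 - 24418) = (sqrt(-23412 - 23743) + 0)/(32975 - 24418) = (sqrt(-47155) + 0)/8557 = (I*sqrt(47155) + 0)*(1/8557) = (I*sqrt(47155))*(1/8557) = I*sqrt(47155)/8557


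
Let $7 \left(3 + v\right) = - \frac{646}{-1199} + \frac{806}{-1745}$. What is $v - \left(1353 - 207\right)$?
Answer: $- \frac{16827846089}{14645785} \approx -1149.0$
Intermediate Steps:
$v = - \frac{43776479}{14645785}$ ($v = -3 + \frac{- \frac{646}{-1199} + \frac{806}{-1745}}{7} = -3 + \frac{\left(-646\right) \left(- \frac{1}{1199}\right) + 806 \left(- \frac{1}{1745}\right)}{7} = -3 + \frac{\frac{646}{1199} - \frac{806}{1745}}{7} = -3 + \frac{1}{7} \cdot \frac{160876}{2092255} = -3 + \frac{160876}{14645785} = - \frac{43776479}{14645785} \approx -2.989$)
$v - \left(1353 - 207\right) = - \frac{43776479}{14645785} - \left(1353 - 207\right) = - \frac{43776479}{14645785} - 1146 = - \frac{16827846089}{14645785}$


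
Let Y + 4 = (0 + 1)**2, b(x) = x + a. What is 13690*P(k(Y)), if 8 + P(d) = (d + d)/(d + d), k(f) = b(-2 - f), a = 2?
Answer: -95830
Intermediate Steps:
b(x) = 2 + x (b(x) = x + 2 = 2 + x)
Y = -3 (Y = -4 + (0 + 1)**2 = -4 + 1**2 = -4 + 1 = -3)
k(f) = -f (k(f) = 2 + (-2 - f) = -f)
P(d) = -7 (P(d) = -8 + (d + d)/(d + d) = -8 + (2*d)/((2*d)) = -8 + (2*d)*(1/(2*d)) = -8 + 1 = -7)
13690*P(k(Y)) = 13690*(-7) = -95830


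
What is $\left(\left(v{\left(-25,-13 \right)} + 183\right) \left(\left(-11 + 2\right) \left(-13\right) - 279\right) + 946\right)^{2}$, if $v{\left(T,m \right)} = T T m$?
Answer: $1657785002500$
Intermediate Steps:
$v{\left(T,m \right)} = m T^{2}$ ($v{\left(T,m \right)} = T^{2} m = m T^{2}$)
$\left(\left(v{\left(-25,-13 \right)} + 183\right) \left(\left(-11 + 2\right) \left(-13\right) - 279\right) + 946\right)^{2} = \left(\left(- 13 \left(-25\right)^{2} + 183\right) \left(\left(-11 + 2\right) \left(-13\right) - 279\right) + 946\right)^{2} = \left(\left(\left(-13\right) 625 + 183\right) \left(\left(-9\right) \left(-13\right) - 279\right) + 946\right)^{2} = \left(\left(-8125 + 183\right) \left(117 - 279\right) + 946\right)^{2} = \left(\left(-7942\right) \left(-162\right) + 946\right)^{2} = \left(1286604 + 946\right)^{2} = 1287550^{2} = 1657785002500$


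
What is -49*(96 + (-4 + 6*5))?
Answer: -5978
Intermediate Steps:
-49*(96 + (-4 + 6*5)) = -49*(96 + (-4 + 30)) = -49*(96 + 26) = -49*122 = -5978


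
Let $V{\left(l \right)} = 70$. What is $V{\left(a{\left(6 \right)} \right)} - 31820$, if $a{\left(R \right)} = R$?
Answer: $-31750$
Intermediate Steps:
$V{\left(a{\left(6 \right)} \right)} - 31820 = 70 - 31820 = -31750$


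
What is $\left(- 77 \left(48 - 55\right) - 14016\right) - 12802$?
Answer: $-26279$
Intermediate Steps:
$\left(- 77 \left(48 - 55\right) - 14016\right) - 12802 = \left(\left(-77\right) \left(-7\right) + \left(-15532 + \left(-2818 + 4334\right)\right)\right) - 12802 = \left(539 + \left(-15532 + 1516\right)\right) - 12802 = \left(539 - 14016\right) - 12802 = -13477 - 12802 = -26279$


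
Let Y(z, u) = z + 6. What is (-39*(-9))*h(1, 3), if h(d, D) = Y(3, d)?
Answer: 3159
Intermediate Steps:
Y(z, u) = 6 + z
h(d, D) = 9 (h(d, D) = 6 + 3 = 9)
(-39*(-9))*h(1, 3) = -39*(-9)*9 = 351*9 = 3159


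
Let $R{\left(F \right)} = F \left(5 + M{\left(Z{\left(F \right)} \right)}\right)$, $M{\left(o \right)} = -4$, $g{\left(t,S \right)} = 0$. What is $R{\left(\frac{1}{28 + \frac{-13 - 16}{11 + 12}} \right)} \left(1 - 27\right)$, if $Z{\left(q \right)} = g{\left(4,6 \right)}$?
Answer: $- \frac{598}{615} \approx -0.97236$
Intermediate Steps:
$Z{\left(q \right)} = 0$
$R{\left(F \right)} = F$ ($R{\left(F \right)} = F \left(5 - 4\right) = F 1 = F$)
$R{\left(\frac{1}{28 + \frac{-13 - 16}{11 + 12}} \right)} \left(1 - 27\right) = \frac{1 - 27}{28 + \frac{-13 - 16}{11 + 12}} = \frac{1 - 27}{28 - \frac{29}{23}} = \frac{1}{28 - \frac{29}{23}} \left(-26\right) = \frac{1}{\frac{615}{23}} \left(-26\right) = \frac{23}{615} \left(-26\right) = - \frac{598}{615}$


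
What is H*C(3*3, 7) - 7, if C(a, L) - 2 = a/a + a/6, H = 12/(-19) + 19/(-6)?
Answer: -1831/76 ≈ -24.092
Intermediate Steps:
H = -433/114 (H = 12*(-1/19) + 19*(-⅙) = -12/19 - 19/6 = -433/114 ≈ -3.7982)
C(a, L) = 3 + a/6 (C(a, L) = 2 + (a/a + a/6) = 2 + (1 + a*(⅙)) = 2 + (1 + a/6) = 3 + a/6)
H*C(3*3, 7) - 7 = -433*(3 + (3*3)/6)/114 - 7 = -433*(3 + (⅙)*9)/114 - 7 = -433*(3 + 3/2)/114 - 7 = -433/114*9/2 - 7 = -1299/76 - 7 = -1831/76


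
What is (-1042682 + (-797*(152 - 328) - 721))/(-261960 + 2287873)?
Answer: -903131/2025913 ≈ -0.44579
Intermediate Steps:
(-1042682 + (-797*(152 - 328) - 721))/(-261960 + 2287873) = (-1042682 + (-797*(-176) - 721))/2025913 = (-1042682 + (140272 - 721))*(1/2025913) = (-1042682 + 139551)*(1/2025913) = -903131*1/2025913 = -903131/2025913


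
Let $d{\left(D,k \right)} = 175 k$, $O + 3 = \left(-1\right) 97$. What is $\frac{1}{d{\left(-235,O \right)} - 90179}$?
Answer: $- \frac{1}{107679} \approx -9.2869 \cdot 10^{-6}$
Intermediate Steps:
$O = -100$ ($O = -3 - 97 = -100$)
$\frac{1}{d{\left(-235,O \right)} - 90179} = \frac{1}{175 \left(-100\right) - 90179} = \frac{1}{-17500 - 90179} = \frac{1}{-107679} = - \frac{1}{107679}$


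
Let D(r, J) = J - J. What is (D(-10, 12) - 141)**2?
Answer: 19881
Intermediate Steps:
D(r, J) = 0
(D(-10, 12) - 141)**2 = (0 - 141)**2 = (-141)**2 = 19881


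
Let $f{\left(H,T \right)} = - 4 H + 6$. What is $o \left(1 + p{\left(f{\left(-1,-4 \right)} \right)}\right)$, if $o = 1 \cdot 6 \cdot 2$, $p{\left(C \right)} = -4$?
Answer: $-36$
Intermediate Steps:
$f{\left(H,T \right)} = 6 - 4 H$
$o = 12$ ($o = 6 \cdot 2 = 12$)
$o \left(1 + p{\left(f{\left(-1,-4 \right)} \right)}\right) = 12 \left(1 - 4\right) = 12 \left(-3\right) = -36$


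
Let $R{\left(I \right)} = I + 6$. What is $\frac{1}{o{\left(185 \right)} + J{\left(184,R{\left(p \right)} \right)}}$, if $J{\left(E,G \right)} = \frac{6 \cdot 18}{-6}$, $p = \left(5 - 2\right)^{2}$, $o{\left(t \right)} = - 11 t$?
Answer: $- \frac{1}{2053} \approx -0.00048709$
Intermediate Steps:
$p = 9$ ($p = 3^{2} = 9$)
$R{\left(I \right)} = 6 + I$
$J{\left(E,G \right)} = -18$ ($J{\left(E,G \right)} = 108 \left(- \frac{1}{6}\right) = -18$)
$\frac{1}{o{\left(185 \right)} + J{\left(184,R{\left(p \right)} \right)}} = \frac{1}{\left(-11\right) 185 - 18} = \frac{1}{-2035 - 18} = \frac{1}{-2053} = - \frac{1}{2053}$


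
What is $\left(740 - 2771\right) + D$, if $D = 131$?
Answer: $-1900$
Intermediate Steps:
$\left(740 - 2771\right) + D = \left(740 - 2771\right) + 131 = -2031 + 131 = -1900$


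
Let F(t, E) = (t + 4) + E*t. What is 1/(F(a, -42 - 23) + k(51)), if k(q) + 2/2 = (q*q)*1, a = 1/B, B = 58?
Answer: 29/75484 ≈ 0.00038419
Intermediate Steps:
a = 1/58 ≈ 0.017241
F(t, E) = 4 + t + E*t (F(t, E) = (4 + t) + E*t = 4 + t + E*t)
k(q) = -1 + q² (k(q) = -1 + (q*q)*1 = -1 + q²*1 = -1 + q²)
1/(F(a, -42 - 23) + k(51)) = 1/((4 + 1/58 + (-42 - 23)*(1/58)) + (-1 + 51²)) = 1/((4 + 1/58 - 65*1/58) + (-1 + 2601)) = 1/((4 + 1/58 - 65/58) + 2600) = 1/(84/29 + 2600) = 1/(75484/29) = 29/75484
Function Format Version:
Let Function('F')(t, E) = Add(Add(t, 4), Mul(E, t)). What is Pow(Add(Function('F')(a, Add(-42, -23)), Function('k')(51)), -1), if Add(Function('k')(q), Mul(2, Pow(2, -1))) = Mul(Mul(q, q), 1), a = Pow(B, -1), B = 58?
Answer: Rational(29, 75484) ≈ 0.00038419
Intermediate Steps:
a = Rational(1, 58) (a = Pow(58, -1) = Rational(1, 58) ≈ 0.017241)
Function('F')(t, E) = Add(4, t, Mul(E, t)) (Function('F')(t, E) = Add(Add(4, t), Mul(E, t)) = Add(4, t, Mul(E, t)))
Function('k')(q) = Add(-1, Pow(q, 2)) (Function('k')(q) = Add(-1, Mul(Mul(q, q), 1)) = Add(-1, Mul(Pow(q, 2), 1)) = Add(-1, Pow(q, 2)))
Pow(Add(Function('F')(a, Add(-42, -23)), Function('k')(51)), -1) = Pow(Add(Add(4, Rational(1, 58), Mul(Add(-42, -23), Rational(1, 58))), Add(-1, Pow(51, 2))), -1) = Pow(Add(Add(4, Rational(1, 58), Mul(-65, Rational(1, 58))), Add(-1, 2601)), -1) = Pow(Add(Add(4, Rational(1, 58), Rational(-65, 58)), 2600), -1) = Pow(Add(Rational(84, 29), 2600), -1) = Pow(Rational(75484, 29), -1) = Rational(29, 75484)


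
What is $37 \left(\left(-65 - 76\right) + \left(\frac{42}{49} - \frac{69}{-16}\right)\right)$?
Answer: $- \frac{562881}{112} \approx -5025.7$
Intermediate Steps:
$37 \left(\left(-65 - 76\right) + \left(\frac{42}{49} - \frac{69}{-16}\right)\right) = 37 \left(\left(-65 - 76\right) + \left(42 \cdot \frac{1}{49} - - \frac{69}{16}\right)\right) = 37 \left(-141 + \left(\frac{6}{7} + \frac{69}{16}\right)\right) = 37 \left(-141 + \frac{579}{112}\right) = 37 \left(- \frac{15213}{112}\right) = - \frac{562881}{112}$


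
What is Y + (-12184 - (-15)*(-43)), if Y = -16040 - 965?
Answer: -29834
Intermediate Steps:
Y = -17005
Y + (-12184 - (-15)*(-43)) = -17005 + (-12184 - (-15)*(-43)) = -17005 + (-12184 - 1*645) = -17005 + (-12184 - 645) = -17005 - 12829 = -29834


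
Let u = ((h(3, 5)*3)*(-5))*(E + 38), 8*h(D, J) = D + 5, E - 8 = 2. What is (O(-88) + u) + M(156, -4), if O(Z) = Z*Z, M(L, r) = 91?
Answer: 7115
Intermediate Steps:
E = 10 (E = 8 + 2 = 10)
h(D, J) = 5/8 + D/8 (h(D, J) = (D + 5)/8 = (5 + D)/8 = 5/8 + D/8)
O(Z) = Z**2
u = -720 (u = (((5/8 + (1/8)*3)*3)*(-5))*(10 + 38) = (((5/8 + 3/8)*3)*(-5))*48 = ((1*3)*(-5))*48 = (3*(-5))*48 = -15*48 = -720)
(O(-88) + u) + M(156, -4) = ((-88)**2 - 720) + 91 = (7744 - 720) + 91 = 7024 + 91 = 7115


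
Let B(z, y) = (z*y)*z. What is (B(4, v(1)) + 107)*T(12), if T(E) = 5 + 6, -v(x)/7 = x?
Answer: -55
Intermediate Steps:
v(x) = -7*x
T(E) = 11
B(z, y) = y*z² (B(z, y) = (y*z)*z = y*z²)
(B(4, v(1)) + 107)*T(12) = (-7*1*4² + 107)*11 = (-7*16 + 107)*11 = (-112 + 107)*11 = -5*11 = -55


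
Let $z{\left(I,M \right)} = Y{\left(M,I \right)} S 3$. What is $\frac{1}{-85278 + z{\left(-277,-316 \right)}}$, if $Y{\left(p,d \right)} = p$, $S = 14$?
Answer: $- \frac{1}{98550} \approx -1.0147 \cdot 10^{-5}$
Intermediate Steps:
$z{\left(I,M \right)} = 42 M$ ($z{\left(I,M \right)} = M 14 \cdot 3 = M 42 = 42 M$)
$\frac{1}{-85278 + z{\left(-277,-316 \right)}} = \frac{1}{-85278 + 42 \left(-316\right)} = \frac{1}{-85278 - 13272} = \frac{1}{-98550} = - \frac{1}{98550}$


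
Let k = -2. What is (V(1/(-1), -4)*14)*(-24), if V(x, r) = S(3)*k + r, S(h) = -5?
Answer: -2016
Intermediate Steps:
V(x, r) = 10 + r (V(x, r) = -5*(-2) + r = 10 + r)
(V(1/(-1), -4)*14)*(-24) = ((10 - 4)*14)*(-24) = (6*14)*(-24) = 84*(-24) = -2016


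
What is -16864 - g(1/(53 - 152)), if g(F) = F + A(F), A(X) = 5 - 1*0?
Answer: -1670030/99 ≈ -16869.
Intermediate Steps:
A(X) = 5 (A(X) = 5 + 0 = 5)
g(F) = 5 + F (g(F) = F + 5 = 5 + F)
-16864 - g(1/(53 - 152)) = -16864 - (5 + 1/(53 - 152)) = -16864 - (5 + 1/(-99)) = -16864 - (5 - 1/99) = -16864 - 1*494/99 = -16864 - 494/99 = -1670030/99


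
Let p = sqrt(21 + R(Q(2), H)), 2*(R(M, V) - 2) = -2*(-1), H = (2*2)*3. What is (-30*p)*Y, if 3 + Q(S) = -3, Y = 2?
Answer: -120*sqrt(6) ≈ -293.94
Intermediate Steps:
Q(S) = -6 (Q(S) = -3 - 3 = -6)
H = 12 (H = 4*3 = 12)
R(M, V) = 3 (R(M, V) = 2 + (-2*(-1))/2 = 2 + (1/2)*2 = 2 + 1 = 3)
p = 2*sqrt(6) (p = sqrt(21 + 3) = sqrt(24) = 2*sqrt(6) ≈ 4.8990)
(-30*p)*Y = -60*sqrt(6)*2 = -120*sqrt(6)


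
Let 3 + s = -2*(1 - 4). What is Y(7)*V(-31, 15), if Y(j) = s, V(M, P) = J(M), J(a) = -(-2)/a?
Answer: -6/31 ≈ -0.19355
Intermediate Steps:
J(a) = 2/a
V(M, P) = 2/M
s = 3 (s = -3 - 2*(1 - 4) = -3 - 2*(-3) = -3 + 6 = 3)
Y(j) = 3
Y(7)*V(-31, 15) = 3*(2/(-31)) = 3*(2*(-1/31)) = 3*(-2/31) = -6/31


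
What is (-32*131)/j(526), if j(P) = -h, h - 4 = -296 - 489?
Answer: -4192/781 ≈ -5.3675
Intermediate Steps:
h = -781 (h = 4 + (-296 - 489) = 4 - 785 = -781)
j(P) = 781 (j(P) = -1*(-781) = 781)
(-32*131)/j(526) = -32*131/781 = -4192*1/781 = -4192/781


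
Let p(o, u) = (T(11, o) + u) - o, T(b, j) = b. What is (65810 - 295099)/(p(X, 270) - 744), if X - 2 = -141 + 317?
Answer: 229289/641 ≈ 357.71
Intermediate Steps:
X = 178 (X = 2 + (-141 + 317) = 2 + 176 = 178)
p(o, u) = 11 + u - o (p(o, u) = (11 + u) - o = 11 + u - o)
(65810 - 295099)/(p(X, 270) - 744) = (65810 - 295099)/((11 + 270 - 1*178) - 744) = -229289/((11 + 270 - 178) - 744) = -229289/(103 - 744) = -229289/(-641) = -229289*(-1/641) = 229289/641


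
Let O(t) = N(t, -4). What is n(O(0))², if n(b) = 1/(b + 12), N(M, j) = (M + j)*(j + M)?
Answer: 1/784 ≈ 0.0012755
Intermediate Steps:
N(M, j) = (M + j)² (N(M, j) = (M + j)*(M + j) = (M + j)²)
O(t) = (-4 + t)² (O(t) = (t - 4)² = (-4 + t)²)
n(b) = 1/(12 + b)
n(O(0))² = (1/(12 + (-4 + 0)²))² = (1/(12 + (-4)²))² = (1/(12 + 16))² = (1/28)² = 1/784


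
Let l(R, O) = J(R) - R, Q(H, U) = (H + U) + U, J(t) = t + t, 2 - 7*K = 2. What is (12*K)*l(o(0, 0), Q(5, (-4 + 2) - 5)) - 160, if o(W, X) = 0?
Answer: -160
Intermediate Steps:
K = 0 (K = 2/7 - ⅐*2 = 2/7 - 2/7 = 0)
J(t) = 2*t
Q(H, U) = H + 2*U
l(R, O) = R (l(R, O) = 2*R - R = R)
(12*K)*l(o(0, 0), Q(5, (-4 + 2) - 5)) - 160 = (12*0)*0 - 160 = 0*0 - 160 = 0 - 160 = -160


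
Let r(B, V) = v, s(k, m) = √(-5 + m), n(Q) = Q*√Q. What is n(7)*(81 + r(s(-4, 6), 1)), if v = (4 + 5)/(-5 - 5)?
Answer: 5607*√7/10 ≈ 1483.5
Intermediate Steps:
n(Q) = Q^(3/2)
v = -9/10 (v = 9/(-10) = 9*(-⅒) = -9/10 ≈ -0.90000)
r(B, V) = -9/10
n(7)*(81 + r(s(-4, 6), 1)) = 7^(3/2)*(81 - 9/10) = (7*√7)*(801/10) = 5607*√7/10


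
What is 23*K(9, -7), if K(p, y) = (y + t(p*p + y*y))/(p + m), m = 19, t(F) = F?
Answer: 2829/28 ≈ 101.04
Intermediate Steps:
K(p, y) = (y + p² + y²)/(19 + p) (K(p, y) = (y + (p*p + y*y))/(p + 19) = (y + (p² + y²))/(19 + p) = (y + p² + y²)/(19 + p))
23*K(9, -7) = 23*((-7 + 9² + (-7)²)/(19 + 9)) = 23*((-7 + 81 + 49)/28) = 23*((1/28)*123) = 23*(123/28) = 2829/28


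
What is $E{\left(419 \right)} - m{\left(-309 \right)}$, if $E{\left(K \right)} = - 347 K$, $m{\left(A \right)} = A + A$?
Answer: $-144775$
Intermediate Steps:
$m{\left(A \right)} = 2 A$
$E{\left(419 \right)} - m{\left(-309 \right)} = \left(-347\right) 419 - 2 \left(-309\right) = -145393 - -618 = -145393 + 618 = -144775$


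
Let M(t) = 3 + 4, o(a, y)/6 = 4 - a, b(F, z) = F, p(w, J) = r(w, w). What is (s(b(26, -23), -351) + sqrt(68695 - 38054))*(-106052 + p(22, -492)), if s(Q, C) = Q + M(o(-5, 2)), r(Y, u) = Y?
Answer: -3498990 - 106030*sqrt(30641) ≈ -2.2059e+7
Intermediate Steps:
p(w, J) = w
o(a, y) = 24 - 6*a (o(a, y) = 6*(4 - a) = 24 - 6*a)
M(t) = 7
s(Q, C) = 7 + Q (s(Q, C) = Q + 7 = 7 + Q)
(s(b(26, -23), -351) + sqrt(68695 - 38054))*(-106052 + p(22, -492)) = ((7 + 26) + sqrt(68695 - 38054))*(-106052 + 22) = (33 + sqrt(30641))*(-106030) = -3498990 - 106030*sqrt(30641)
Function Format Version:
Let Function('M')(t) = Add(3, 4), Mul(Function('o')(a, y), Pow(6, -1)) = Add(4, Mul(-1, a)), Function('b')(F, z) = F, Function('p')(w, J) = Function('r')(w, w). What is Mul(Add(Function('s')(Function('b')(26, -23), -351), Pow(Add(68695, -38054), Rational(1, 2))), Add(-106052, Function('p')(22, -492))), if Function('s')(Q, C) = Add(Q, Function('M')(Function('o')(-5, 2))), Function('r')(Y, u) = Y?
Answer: Add(-3498990, Mul(-106030, Pow(30641, Rational(1, 2)))) ≈ -2.2059e+7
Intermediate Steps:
Function('p')(w, J) = w
Function('o')(a, y) = Add(24, Mul(-6, a)) (Function('o')(a, y) = Mul(6, Add(4, Mul(-1, a))) = Add(24, Mul(-6, a)))
Function('M')(t) = 7
Function('s')(Q, C) = Add(7, Q) (Function('s')(Q, C) = Add(Q, 7) = Add(7, Q))
Mul(Add(Function('s')(Function('b')(26, -23), -351), Pow(Add(68695, -38054), Rational(1, 2))), Add(-106052, Function('p')(22, -492))) = Mul(Add(Add(7, 26), Pow(Add(68695, -38054), Rational(1, 2))), Add(-106052, 22)) = Mul(Add(33, Pow(30641, Rational(1, 2))), -106030) = Add(-3498990, Mul(-106030, Pow(30641, Rational(1, 2))))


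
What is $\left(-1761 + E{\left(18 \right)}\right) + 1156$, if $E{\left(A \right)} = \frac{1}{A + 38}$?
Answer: $- \frac{33879}{56} \approx -604.98$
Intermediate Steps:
$E{\left(A \right)} = \frac{1}{38 + A}$
$\left(-1761 + E{\left(18 \right)}\right) + 1156 = \left(-1761 + \frac{1}{38 + 18}\right) + 1156 = \left(-1761 + \frac{1}{56}\right) + 1156 = - \frac{98615}{56} + 1156 = - \frac{33879}{56}$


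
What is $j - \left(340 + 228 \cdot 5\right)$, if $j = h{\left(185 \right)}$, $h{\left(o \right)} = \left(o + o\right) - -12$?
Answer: $-1098$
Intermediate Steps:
$h{\left(o \right)} = 12 + 2 o$ ($h{\left(o \right)} = 2 o + 12 = 12 + 2 o$)
$j = 382$ ($j = 12 + 2 \cdot 185 = 12 + 370 = 382$)
$j - \left(340 + 228 \cdot 5\right) = 382 - \left(340 + 228 \cdot 5\right) = 382 - \left(340 + 1140\right) = 382 - 1480 = -1098$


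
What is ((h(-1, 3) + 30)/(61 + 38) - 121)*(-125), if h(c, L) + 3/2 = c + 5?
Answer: 2986625/198 ≈ 15084.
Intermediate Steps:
h(c, L) = 7/2 + c (h(c, L) = -3/2 + (c + 5) = -3/2 + (5 + c) = 7/2 + c)
((h(-1, 3) + 30)/(61 + 38) - 121)*(-125) = (((7/2 - 1) + 30)/(61 + 38) - 121)*(-125) = ((5/2 + 30)/99 - 121)*(-125) = ((65/2)*(1/99) - 121)*(-125) = (65/198 - 121)*(-125) = -23893/198*(-125) = 2986625/198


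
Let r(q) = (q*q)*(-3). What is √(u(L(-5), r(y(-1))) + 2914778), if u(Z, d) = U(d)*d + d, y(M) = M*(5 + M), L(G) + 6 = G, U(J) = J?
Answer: √2917034 ≈ 1707.9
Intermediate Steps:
L(G) = -6 + G
r(q) = -3*q² (r(q) = q²*(-3) = -3*q²)
u(Z, d) = d + d² (u(Z, d) = d*d + d = d² + d = d + d²)
√(u(L(-5), r(y(-1))) + 2914778) = √((-3*(5 - 1)²)*(1 - 3*(5 - 1)²) + 2914778) = √((-3*(-1*4)²)*(1 - 3*(-1*4)²) + 2914778) = √((-3*(-4)²)*(1 - 3*(-4)²) + 2914778) = √((-3*16)*(1 - 3*16) + 2914778) = √(-48*(1 - 48) + 2914778) = √(-48*(-47) + 2914778) = √(2256 + 2914778) = √2917034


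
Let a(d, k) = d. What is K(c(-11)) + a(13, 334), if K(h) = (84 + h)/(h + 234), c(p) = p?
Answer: 2972/223 ≈ 13.327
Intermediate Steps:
K(h) = (84 + h)/(234 + h)
K(c(-11)) + a(13, 334) = (84 - 11)/(234 - 11) + 13 = 73/223 + 13 = 2972/223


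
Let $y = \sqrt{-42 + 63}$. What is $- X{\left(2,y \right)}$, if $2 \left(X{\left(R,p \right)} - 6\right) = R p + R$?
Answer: $-7 - \sqrt{21} \approx -11.583$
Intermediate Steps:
$y = \sqrt{21} \approx 4.5826$
$X{\left(R,p \right)} = 6 + \frac{R}{2} + \frac{R p}{2}$ ($X{\left(R,p \right)} = 6 + \frac{R p + R}{2} = 6 + \frac{R + R p}{2} = 6 + \left(\frac{R}{2} + \frac{R p}{2}\right) = 6 + \frac{R}{2} + \frac{R p}{2}$)
$- X{\left(2,y \right)} = - (6 + \frac{1}{2} \cdot 2 + \frac{1}{2} \cdot 2 \sqrt{21}) = - (6 + 1 + \sqrt{21}) = - (7 + \sqrt{21}) = -7 - \sqrt{21}$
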